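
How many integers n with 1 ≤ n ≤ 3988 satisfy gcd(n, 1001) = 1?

2869

Prime factors of 1001: 7, 11, 13. Count integers ≤ 3988 divisible by none of them.
By inclusion–exclusion: 3988 − ⌊3988/7⌋ − ⌊3988/11⌋ − ⌊3988/13⌋ + ⌊3988/77⌋ + ⌊3988/91⌋ + ⌊3988/143⌋ − ⌊3988/1001⌋ = 2869.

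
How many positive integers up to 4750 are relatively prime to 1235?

3324

Prime factors of 1235: 5, 13, 19. Count integers ≤ 4750 divisible by none of them.
By inclusion–exclusion: 4750 − ⌊4750/5⌋ − ⌊4750/13⌋ − ⌊4750/19⌋ + ⌊4750/65⌋ + ⌊4750/95⌋ + ⌊4750/247⌋ − ⌊4750/1235⌋ = 3324.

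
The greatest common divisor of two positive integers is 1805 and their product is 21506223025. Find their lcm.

11914805

Since gcd(m,n)·lcm(m,n) = mn, lcm = 21506223025/1805 = 11914805.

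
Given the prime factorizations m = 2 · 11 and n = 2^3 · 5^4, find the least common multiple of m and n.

55000

max exponent per prime: 2^3 · 5^4 · 11 = 55000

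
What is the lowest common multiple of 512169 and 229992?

5609274888

512169 = 3 · 7 · 29³; 229992 = 2³ · 3 · 7 · 37²
max exponents: 2³ · 3 · 7 · 29³ · 37² = 5609274888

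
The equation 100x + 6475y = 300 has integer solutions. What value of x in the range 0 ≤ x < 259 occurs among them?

Euclid: 6475 = 64·100 + 75; 100 = 1·75 + 25; 75 = 3·25 + 0 → gcd = 25; 300 = 25·12.
Back-substitution yields 100·(65) + 6475·(-1) = 25, so one solution is x = 65·12 = 780, y = -1·12 = -12.
Solutions in x differ by 6475/25 = 259; the one in [0, 259) is 780 mod 259 = 3.

3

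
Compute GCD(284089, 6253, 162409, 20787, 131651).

169

gcd(284089, 6253): 284089 = 45·6253 + 2704; 6253 = 2·2704 + 845; 2704 = 3·845 + 169; 845 = 5·169 + 0 → 169
gcd(169, 162409): 162409 = 961·169 + 0 → 169
gcd(169, 20787): 20787 = 123·169 + 0 → 169
gcd(169, 131651): 131651 = 779·169 + 0 → 169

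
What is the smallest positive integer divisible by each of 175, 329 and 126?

lcm(175, 329) = 175·329/gcd = 57575/7 = 8225
lcm(8225, 126) = 8225·126/gcd = 1036350/7 = 148050

148050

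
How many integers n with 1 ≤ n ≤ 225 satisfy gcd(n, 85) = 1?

169

Prime factors of 85: 5, 17. Count integers ≤ 225 divisible by none of them.
By inclusion–exclusion: 225 − ⌊225/5⌋ − ⌊225/17⌋ + ⌊225/85⌋ = 169.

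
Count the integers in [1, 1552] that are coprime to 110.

Prime factors of 110: 2, 5, 11. Count integers ≤ 1552 divisible by none of them.
By inclusion–exclusion: 1552 − ⌊1552/2⌋ − ⌊1552/5⌋ − ⌊1552/11⌋ + ⌊1552/10⌋ + ⌊1552/22⌋ + ⌊1552/55⌋ − ⌊1552/110⌋ = 564.

564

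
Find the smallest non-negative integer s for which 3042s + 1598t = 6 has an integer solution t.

249

Reduce mod 1598: 3042s ≡ 6 (mod 1598). With g = gcd(3042, 1598) = 2 dividing 6, divide through: 1521s ≡ 3 (mod 799).
Since gcd(1521, 799) = 1, s ≡ 3·(1521)⁻¹ ≡ 249 (mod 799). Smallest non-negative: 249.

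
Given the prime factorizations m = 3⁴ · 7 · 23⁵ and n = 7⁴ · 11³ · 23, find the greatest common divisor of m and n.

161

min exponent per shared prime: 7 · 23 = 161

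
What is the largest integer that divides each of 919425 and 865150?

919425 = 3 · 5² · 13 · 23 · 41
865150 = 2 · 5² · 11³ · 13
Common: 5² · 13 = 325

325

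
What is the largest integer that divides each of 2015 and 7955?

5

2015 = 5 · 13 · 31
7955 = 5 · 37 · 43
Common: 5 = 5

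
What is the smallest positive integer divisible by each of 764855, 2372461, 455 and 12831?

2811615393405

lcm(764855, 2372461) = 764855·2372461/gcd = 1814588658155/91 = 19940534705
lcm(19940534705, 455) = 19940534705·455/gcd = 9072943290775/455 = 19940534705
lcm(19940534705, 12831) = 19940534705·12831/gcd = 255857000799855/91 = 2811615393405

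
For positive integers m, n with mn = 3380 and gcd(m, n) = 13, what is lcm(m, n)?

gcd·lcm = product, so lcm = 3380/13 = 260.

260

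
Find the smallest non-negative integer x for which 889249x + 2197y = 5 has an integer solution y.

332

Reduce mod 2197: 889249x ≡ 5 (mod 2197). With g = gcd(889249, 2197) = 1 dividing 5, divide through: 889249x ≡ 5 (mod 2197).
Since gcd(889249, 2197) = 1, x ≡ 5·(889249)⁻¹ ≡ 332 (mod 2197). Smallest non-negative: 332.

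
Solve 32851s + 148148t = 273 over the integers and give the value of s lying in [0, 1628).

1159

gcd(32851, 148148) = 91 (Euclid: 148148 = 4·32851 + 16744; 32851 = 1·16744 + 16107; 16744 = 1·16107 + 637; 16107 = 25·637 + 182; 637 = 3·182 + 91; 182 = 2·91 + 0), and 91 | 273.
Extended Euclid: 32851·(-699) + 148148·(155) = 91. Scale by 3: s₀ = -2097.
General solution s = s₀ + 1628k; reducing mod 1628 gives s = 1159 (and t = -257).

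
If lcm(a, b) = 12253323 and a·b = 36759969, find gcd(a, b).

From gcd × lcm = ab: gcd = 36759969 / 12253323 = 3.

3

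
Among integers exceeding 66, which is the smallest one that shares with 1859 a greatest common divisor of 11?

77

gcd(x, 1859) = 11 forces 11 | x; write x = 11s. Then gcd(11s, 11·169) = 11·gcd(s, 169), so need gcd(s, 169) = 1.
11s > 66 gives s ≥ 7. The least s ≥ 7 coprime to 169 is 7, so x = 11·7 = 77.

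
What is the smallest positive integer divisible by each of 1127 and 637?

14651

1127 = 7² · 23; 637 = 7² · 13
max exponents: 7² · 13 · 23 = 14651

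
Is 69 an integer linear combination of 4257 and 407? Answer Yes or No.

gcd(4257, 407): 4257 = 10·407 + 187; 407 = 2·187 + 33; 187 = 5·33 + 22; 33 = 1·22 + 11; 22 = 2·11 + 0 → 11
11 does not divide 69, so a solution does not exist.

No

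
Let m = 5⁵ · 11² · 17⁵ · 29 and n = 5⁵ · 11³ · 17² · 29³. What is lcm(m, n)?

max exponent per prime: 5⁵ · 11³ · 17⁵ · 29³ = 144034549213946875

144034549213946875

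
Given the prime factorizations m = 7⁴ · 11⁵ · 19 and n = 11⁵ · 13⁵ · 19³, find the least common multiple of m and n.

max exponent per prime: 7⁴ · 11⁵ · 13⁵ · 19³ = 984766236946328837

984766236946328837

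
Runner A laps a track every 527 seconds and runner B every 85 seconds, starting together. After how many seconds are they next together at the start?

gcd first: 527 = 6·85 + 17; 85 = 5·17 + 0 → gcd = 17
lcm = 527·85/gcd = 44795/17 = 2635

2635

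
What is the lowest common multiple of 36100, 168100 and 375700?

36100 = 2² · 5² · 19²; 168100 = 2² · 5² · 41²; 375700 = 2² · 5² · 13 · 17²
lcm takes max exponent of each prime: 2² · 5² · 13 · 17² · 19² · 41² = 227990163700

227990163700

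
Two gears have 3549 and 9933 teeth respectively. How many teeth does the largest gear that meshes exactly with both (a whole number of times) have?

Euclid: 9933 = 2·3549 + 2835; 3549 = 1·2835 + 714; 2835 = 3·714 + 693; 714 = 1·693 + 21; 693 = 33·21 + 0. Last nonzero remainder: 21.

21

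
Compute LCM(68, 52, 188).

68 = 2² · 17; 52 = 2² · 13; 188 = 2² · 47
lcm takes max exponent of each prime: 2² · 13 · 17 · 47 = 41548

41548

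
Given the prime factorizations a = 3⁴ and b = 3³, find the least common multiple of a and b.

max exponent per prime: 3⁴ = 81

81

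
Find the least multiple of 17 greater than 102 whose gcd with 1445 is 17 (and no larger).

1445 = 17·85. Any k with gcd(k, 1445) = 17 is a multiple of 17, say 17s, with s coprime to 85.
Need s > 102/17, so s ≥ 7. First s ≥ 7 with gcd(s, 85) = 1 is s = 7. Thus k = 17·7 = 119.

119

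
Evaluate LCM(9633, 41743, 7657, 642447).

3365779833

9633 = 3 · 13² · 19; 41743 = 13³ · 19; 7657 = 13 · 19 · 31; 642447 = 3² · 13 · 17² · 19
lcm takes max exponent of each prime: 3² · 13³ · 17² · 19 · 31 = 3365779833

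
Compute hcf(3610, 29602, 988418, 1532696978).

722

3610 = 2 · 5 · 19²; 29602 = 2 · 19² · 41; 988418 = 2 · 19² · 37²; 1532696978 = 2 · 19² · 31² · 47²
gcd takes min exponent of each prime: 2 · 19² = 722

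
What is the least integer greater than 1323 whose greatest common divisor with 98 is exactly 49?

gcd(x, 98) = 49 forces 49 | x; write x = 49s. Then gcd(49s, 49·2) = 49·gcd(s, 2), so need gcd(s, 2) = 1.
49s > 1323 gives s ≥ 28. The least s ≥ 28 coprime to 2 is 29, so x = 49·29 = 1421.

1421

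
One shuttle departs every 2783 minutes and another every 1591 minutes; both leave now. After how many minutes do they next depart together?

4427753

2783 = 11² · 23; 1591 = 37 · 43
max exponents: 11² · 23 · 37 · 43 = 4427753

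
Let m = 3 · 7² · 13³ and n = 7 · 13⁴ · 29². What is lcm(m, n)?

3530910747

max exponent per prime: 3 · 7² · 13⁴ · 29² = 3530910747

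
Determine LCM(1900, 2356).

58900

gcd first: 2356 = 1·1900 + 456; 1900 = 4·456 + 76; 456 = 6·76 + 0 → gcd = 76
lcm = 1900·2356/gcd = 4476400/76 = 58900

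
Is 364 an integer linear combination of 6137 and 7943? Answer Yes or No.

Yes

gcd(6137, 7943): 7943 = 1·6137 + 1806; 6137 = 3·1806 + 719; 1806 = 2·719 + 368; 719 = 1·368 + 351; 368 = 1·351 + 17; 351 = 20·17 + 11; 17 = 1·11 + 6; 11 = 1·6 + 5; 6 = 1·5 + 1; 5 = 5·1 + 0 → 1
1 divides 364, so a solution exists.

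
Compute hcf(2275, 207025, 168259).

91

2275 = 5² · 7 · 13; 207025 = 5² · 7² · 13²; 168259 = 7 · 13 · 43²
gcd takes min exponent of each prime: 7 · 13 = 91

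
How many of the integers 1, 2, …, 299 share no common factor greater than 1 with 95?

95 = 5·19. Inclusion–exclusion on these primes:
299 − ⌊299/5⌋ − ⌊299/19⌋ + ⌊299/95⌋ = 228

228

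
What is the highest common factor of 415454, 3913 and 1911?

13

gcd(415454, 3913): 415454 = 106·3913 + 676; 3913 = 5·676 + 533; 676 = 1·533 + 143; 533 = 3·143 + 104; 143 = 1·104 + 39; 104 = 2·39 + 26; 39 = 1·26 + 13; 26 = 2·13 + 0 → 13
gcd(13, 1911): 1911 = 147·13 + 0 → 13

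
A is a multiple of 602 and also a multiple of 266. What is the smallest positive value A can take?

11438

602 = 2 · 7 · 43; 266 = 2 · 7 · 19
max exponents: 2 · 7 · 19 · 43 = 11438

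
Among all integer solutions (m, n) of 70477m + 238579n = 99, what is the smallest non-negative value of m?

11943

gcd(70477, 238579) = 11 (Euclid: 238579 = 3·70477 + 27148; 70477 = 2·27148 + 16181; 27148 = 1·16181 + 10967; 16181 = 1·10967 + 5214; 10967 = 2·5214 + 539; 5214 = 9·539 + 363; 539 = 1·363 + 176; 363 = 2·176 + 11; 176 = 16·11 + 0), and 11 | 99.
Extended Euclid: 70477·(1327) + 238579·(-392) = 11. Scale by 9: m₀ = 11943.
General solution m = m₀ + 21689t; reducing mod 21689 gives m = 11943 (and n = -3528).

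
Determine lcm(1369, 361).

gcd first: 1369 = 3·361 + 286; 361 = 1·286 + 75; 286 = 3·75 + 61; 75 = 1·61 + 14; 61 = 4·14 + 5; 14 = 2·5 + 4; 5 = 1·4 + 1; 4 = 4·1 + 0 → gcd = 1
lcm = 1369·361/gcd = 494209/1 = 494209

494209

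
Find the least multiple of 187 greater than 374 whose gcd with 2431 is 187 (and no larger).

gcd(x, 2431) = 187 forces 187 | x; write x = 187s. Then gcd(187s, 187·13) = 187·gcd(s, 13), so need gcd(s, 13) = 1.
187s > 374 gives s ≥ 3. The least s ≥ 3 coprime to 13 is 3, so x = 187·3 = 561.

561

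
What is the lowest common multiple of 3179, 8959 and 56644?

lcm(3179, 8959) = 3179·8959/gcd = 28480661/289 = 98549
lcm(98549, 56644) = 98549·56644/gcd = 5582209556/289 = 19315604

19315604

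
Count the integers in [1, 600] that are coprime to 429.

336

Prime factors of 429: 3, 11, 13. Count integers ≤ 600 divisible by none of them.
By inclusion–exclusion: 600 − ⌊600/3⌋ − ⌊600/11⌋ − ⌊600/13⌋ + ⌊600/33⌋ + ⌊600/39⌋ + ⌊600/143⌋ − ⌊600/429⌋ = 336.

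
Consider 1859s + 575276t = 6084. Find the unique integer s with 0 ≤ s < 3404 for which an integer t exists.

Reduce mod 575276: 1859s ≡ 6084 (mod 575276). With g = gcd(1859, 575276) = 169 dividing 6084, divide through: 11s ≡ 36 (mod 3404).
Since gcd(11, 3404) = 1, s ≡ 36·(11)⁻¹ ≡ 1860 (mod 3404). Smallest non-negative: 1860.

1860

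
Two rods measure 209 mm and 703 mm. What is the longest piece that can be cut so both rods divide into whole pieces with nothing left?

209 = 11 · 19
703 = 19 · 37
Common: 19 = 19

19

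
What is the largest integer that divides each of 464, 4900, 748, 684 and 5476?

464 = 2⁴ · 29; 4900 = 2² · 5² · 7²; 748 = 2² · 11 · 17; 684 = 2² · 3² · 19; 5476 = 2² · 37²
gcd takes min exponent of each prime: 2² = 4

4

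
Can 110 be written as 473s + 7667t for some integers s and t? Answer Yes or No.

By Bézout, 473s + 7667t = 110 has integer solutions iff gcd(473, 7667) | 110.
Euclid: 7667 = 16·473 + 99; 473 = 4·99 + 77; 99 = 1·77 + 22; 77 = 3·22 + 11; 22 = 2·11 + 0. gcd = 11; 110 mod 11 = 0. Yes.

Yes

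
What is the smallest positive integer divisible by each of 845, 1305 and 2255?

99465795

845 = 5 · 13²; 1305 = 3² · 5 · 29; 2255 = 5 · 11 · 41
lcm takes max exponent of each prime: 3² · 5 · 11 · 13² · 29 · 41 = 99465795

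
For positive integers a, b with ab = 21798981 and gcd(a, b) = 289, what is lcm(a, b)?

75429

Since gcd(a,b)·lcm(a,b) = ab, lcm = 21798981/289 = 75429.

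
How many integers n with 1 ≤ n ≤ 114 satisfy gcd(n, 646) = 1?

646 = 2·17·19. Inclusion–exclusion on these primes:
114 − ⌊114/2⌋ − ⌊114/17⌋ − ⌊114/19⌋ + ⌊114/34⌋ + ⌊114/38⌋ + ⌊114/323⌋ − ⌊114/646⌋ = 51

51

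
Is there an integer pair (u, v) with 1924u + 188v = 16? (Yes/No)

Yes

By Bézout, 1924u + 188v = 16 has integer solutions iff gcd(1924, 188) | 16.
Euclid: 1924 = 10·188 + 44; 188 = 4·44 + 12; 44 = 3·12 + 8; 12 = 1·8 + 4; 8 = 2·4 + 0. gcd = 4; 16 mod 4 = 0. Yes.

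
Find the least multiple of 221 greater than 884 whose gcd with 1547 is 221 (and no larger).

1105

1547 = 221·7. Any a with gcd(a, 1547) = 221 is a multiple of 221, say 221s, with s coprime to 7.
Need s > 884/221, so s ≥ 5. First s ≥ 5 with gcd(s, 7) = 1 is s = 5. Thus a = 221·5 = 1105.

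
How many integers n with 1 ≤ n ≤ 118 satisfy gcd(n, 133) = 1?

96

Prime factors of 133: 7, 19. Count integers ≤ 118 divisible by none of them.
By inclusion–exclusion: 118 − ⌊118/7⌋ − ⌊118/19⌋ + ⌊118/133⌋ = 96.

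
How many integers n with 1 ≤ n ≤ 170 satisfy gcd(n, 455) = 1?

106

Prime factors of 455: 5, 7, 13. Count integers ≤ 170 divisible by none of them.
By inclusion–exclusion: 170 − ⌊170/5⌋ − ⌊170/7⌋ − ⌊170/13⌋ + ⌊170/35⌋ + ⌊170/65⌋ + ⌊170/91⌋ − ⌊170/455⌋ = 106.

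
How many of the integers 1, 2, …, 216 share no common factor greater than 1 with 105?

105 = 3·5·7. Inclusion–exclusion on these primes:
216 − ⌊216/3⌋ − ⌊216/5⌋ − ⌊216/7⌋ + ⌊216/15⌋ + ⌊216/21⌋ + ⌊216/35⌋ − ⌊216/105⌋ = 99

99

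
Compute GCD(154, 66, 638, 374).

154 = 2 · 7 · 11; 66 = 2 · 3 · 11; 638 = 2 · 11 · 29; 374 = 2 · 11 · 17
gcd takes min exponent of each prime: 2 · 11 = 22

22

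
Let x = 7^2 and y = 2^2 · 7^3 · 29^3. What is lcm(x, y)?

33461708

max exponent per prime: 2^2 · 7^3 · 29^3 = 33461708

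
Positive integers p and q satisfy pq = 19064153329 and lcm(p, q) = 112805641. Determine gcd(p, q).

169

gcd·lcm = product, so gcd = 19064153329/112805641 = 169.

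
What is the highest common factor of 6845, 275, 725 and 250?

gcd(6845, 275): 6845 = 24·275 + 245; 275 = 1·245 + 30; 245 = 8·30 + 5; 30 = 6·5 + 0 → 5
gcd(5, 725): 725 = 145·5 + 0 → 5
gcd(5, 250): 250 = 50·5 + 0 → 5

5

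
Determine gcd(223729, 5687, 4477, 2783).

gcd(223729, 5687): 223729 = 39·5687 + 1936; 5687 = 2·1936 + 1815; 1936 = 1·1815 + 121; 1815 = 15·121 + 0 → 121
gcd(121, 4477): 4477 = 37·121 + 0 → 121
gcd(121, 2783): 2783 = 23·121 + 0 → 121

121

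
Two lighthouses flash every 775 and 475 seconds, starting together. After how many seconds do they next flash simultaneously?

14725

775 = 5² · 31; 475 = 5² · 19
max exponents: 5² · 19 · 31 = 14725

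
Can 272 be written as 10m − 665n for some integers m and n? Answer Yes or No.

No

gcd(10, 665): 665 = 66·10 + 5; 10 = 2·5 + 0 → 5
5 does not divide 272, so a solution does not exist.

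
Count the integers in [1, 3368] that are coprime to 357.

357 = 3·7·17. Inclusion–exclusion on these primes:
3368 − ⌊3368/3⌋ − ⌊3368/7⌋ − ⌊3368/17⌋ + ⌊3368/21⌋ + ⌊3368/51⌋ + ⌊3368/119⌋ − ⌊3368/357⌋ = 1812

1812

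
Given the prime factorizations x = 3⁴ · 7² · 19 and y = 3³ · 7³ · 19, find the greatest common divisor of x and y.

25137

min exponent per shared prime: 3³ · 7² · 19 = 25137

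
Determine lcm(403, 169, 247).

99541

403 = 13 · 31; 169 = 13²; 247 = 13 · 19
lcm takes max exponent of each prime: 13² · 19 · 31 = 99541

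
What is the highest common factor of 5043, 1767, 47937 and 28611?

5043 = 3 · 41²; 1767 = 3 · 19 · 31; 47937 = 3 · 19 · 29²; 28611 = 3² · 11 · 17²
gcd takes min exponent of each prime: 3 = 3

3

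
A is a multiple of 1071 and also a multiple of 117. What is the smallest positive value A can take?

13923

1071 = 3² · 7 · 17; 117 = 3² · 13
max exponents: 3² · 7 · 13 · 17 = 13923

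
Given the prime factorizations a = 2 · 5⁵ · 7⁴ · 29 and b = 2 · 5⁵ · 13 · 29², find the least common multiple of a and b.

max exponent per prime: 2 · 5⁵ · 7⁴ · 13 · 29² = 164063331250

164063331250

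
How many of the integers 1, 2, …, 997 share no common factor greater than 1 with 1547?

Prime factors of 1547: 7, 13, 17. Count integers ≤ 997 divisible by none of them.
By inclusion–exclusion: 997 − ⌊997/7⌋ − ⌊997/13⌋ − ⌊997/17⌋ + ⌊997/91⌋ + ⌊997/119⌋ + ⌊997/221⌋ − ⌊997/1547⌋ = 743.

743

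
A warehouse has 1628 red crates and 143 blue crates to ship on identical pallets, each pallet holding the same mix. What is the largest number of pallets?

1628 = 2² · 11 · 37
143 = 11 · 13
Common: 11 = 11

11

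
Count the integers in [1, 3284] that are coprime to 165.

1593

165 = 3·5·11. Inclusion–exclusion on these primes:
3284 − ⌊3284/3⌋ − ⌊3284/5⌋ − ⌊3284/11⌋ + ⌊3284/15⌋ + ⌊3284/33⌋ + ⌊3284/55⌋ − ⌊3284/165⌋ = 1593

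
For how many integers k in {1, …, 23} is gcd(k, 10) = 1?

Prime factors of 10: 2, 5. Count integers ≤ 23 divisible by none of them.
By inclusion–exclusion: 23 − ⌊23/2⌋ − ⌊23/5⌋ + ⌊23/10⌋ = 10.

10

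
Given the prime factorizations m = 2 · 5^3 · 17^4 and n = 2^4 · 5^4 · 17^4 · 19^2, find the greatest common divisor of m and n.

20880250

min exponent per shared prime: 2 · 5^3 · 17^4 = 20880250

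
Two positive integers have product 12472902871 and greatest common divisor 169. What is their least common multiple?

For any two positive integers, gcd × lcm equals their product. Hence lcm = 12472902871 / 169 = 73804159.

73804159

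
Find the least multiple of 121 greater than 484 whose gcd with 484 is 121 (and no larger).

605

Multiples of 121 above 484: 121·5, 121·6, … . Need the cofactor coprime to 484/121 = 4.
Checking s = 5, 6, … the first with gcd(s, 4) = 1 is s = 5, giving 605.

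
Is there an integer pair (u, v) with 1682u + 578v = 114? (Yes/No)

Yes

By Bézout, 1682u + 578v = 114 has integer solutions iff gcd(1682, 578) | 114.
Euclid: 1682 = 2·578 + 526; 578 = 1·526 + 52; 526 = 10·52 + 6; 52 = 8·6 + 4; 6 = 1·4 + 2; 4 = 2·2 + 0. gcd = 2; 114 mod 2 = 0. Yes.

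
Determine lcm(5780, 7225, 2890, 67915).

1358300

5780 = 2² · 5 · 17²; 7225 = 5² · 17²; 2890 = 2 · 5 · 17²; 67915 = 5 · 17² · 47
lcm takes max exponent of each prime: 2² · 5² · 17² · 47 = 1358300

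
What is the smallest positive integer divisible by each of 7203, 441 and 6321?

7203 = 3 · 7⁴; 441 = 3² · 7²; 6321 = 3 · 7² · 43
lcm takes max exponent of each prime: 3² · 7⁴ · 43 = 929187

929187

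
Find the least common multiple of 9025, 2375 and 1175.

lcm(9025, 2375) = 9025·2375/gcd = 21434375/475 = 45125
lcm(45125, 1175) = 45125·1175/gcd = 53021875/25 = 2120875

2120875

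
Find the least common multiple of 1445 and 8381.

gcd first: 8381 = 5·1445 + 1156; 1445 = 1·1156 + 289; 1156 = 4·289 + 0 → gcd = 289
lcm = 1445·8381/gcd = 12110545/289 = 41905

41905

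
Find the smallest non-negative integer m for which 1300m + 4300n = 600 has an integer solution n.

17

Reduce mod 4300: 1300m ≡ 600 (mod 4300). With g = gcd(1300, 4300) = 100 dividing 600, divide through: 13m ≡ 6 (mod 43).
Since gcd(13, 43) = 1, m ≡ 6·(13)⁻¹ ≡ 17 (mod 43). Smallest non-negative: 17.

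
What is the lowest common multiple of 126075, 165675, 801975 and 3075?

126075 = 3 · 5² · 41²; 165675 = 3 · 5² · 47²; 801975 = 3 · 5² · 17² · 37; 3075 = 3 · 5² · 41
lcm takes max exponent of each prime: 3 · 5² · 17² · 37 · 41² · 47² = 2977997024775

2977997024775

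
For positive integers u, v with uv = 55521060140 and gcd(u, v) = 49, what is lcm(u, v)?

For any two positive integers, gcd × lcm equals their product. Hence lcm = 55521060140 / 49 = 1133082860.

1133082860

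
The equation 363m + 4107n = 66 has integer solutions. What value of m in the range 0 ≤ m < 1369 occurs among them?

498

gcd(363, 4107) = 3 (Euclid: 4107 = 11·363 + 114; 363 = 3·114 + 21; 114 = 5·21 + 9; 21 = 2·9 + 3; 9 = 3·3 + 0), and 3 | 66.
Extended Euclid: 363·(396) + 4107·(-35) = 3. Scale by 22: m₀ = 8712.
General solution m = m₀ + 1369t; reducing mod 1369 gives m = 498 (and n = -44).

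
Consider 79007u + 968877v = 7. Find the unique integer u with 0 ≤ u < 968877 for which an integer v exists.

Reduce mod 968877: 79007u ≡ 7 (mod 968877). With g = gcd(79007, 968877) = 1 dividing 7, divide through: 79007u ≡ 7 (mod 968877).
Since gcd(79007, 968877) = 1, u ≡ 7·(79007)⁻¹ ≡ 817439 (mod 968877). Smallest non-negative: 817439.

817439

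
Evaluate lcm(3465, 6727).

3329865

3465 = 3² · 5 · 7 · 11; 6727 = 7 · 31²
max exponents: 3² · 5 · 7 · 11 · 31² = 3329865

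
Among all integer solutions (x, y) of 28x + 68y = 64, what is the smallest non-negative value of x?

12

Reduce mod 68: 28x ≡ 64 (mod 68). With g = gcd(28, 68) = 4 dividing 64, divide through: 7x ≡ 16 (mod 17).
Since gcd(7, 17) = 1, x ≡ 16·(7)⁻¹ ≡ 12 (mod 17). Smallest non-negative: 12.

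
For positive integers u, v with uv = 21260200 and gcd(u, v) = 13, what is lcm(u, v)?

1635400

For any two positive integers, gcd × lcm equals their product. Hence lcm = 21260200 / 13 = 1635400.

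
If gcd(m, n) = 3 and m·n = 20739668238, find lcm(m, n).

For any two positive integers, gcd × lcm equals their product. Hence lcm = 20739668238 / 3 = 6913222746.

6913222746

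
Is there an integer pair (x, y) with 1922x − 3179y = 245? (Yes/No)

By Bézout, 1922x − 3179y = 245 has integer solutions iff gcd(1922, 3179) | 245.
Euclid: 3179 = 1·1922 + 1257; 1922 = 1·1257 + 665; 1257 = 1·665 + 592; 665 = 1·592 + 73; 592 = 8·73 + 8; 73 = 9·8 + 1; 8 = 8·1 + 0. gcd = 1; 245 mod 1 = 0. Yes.

Yes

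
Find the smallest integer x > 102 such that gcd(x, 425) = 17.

425 = 17·25. Any x with gcd(x, 425) = 17 is a multiple of 17, say 17s, with s coprime to 25.
Need s > 102/17, so s ≥ 7. First s ≥ 7 with gcd(s, 25) = 1 is s = 7. Thus x = 17·7 = 119.

119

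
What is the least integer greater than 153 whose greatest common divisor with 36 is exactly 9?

171

Multiples of 9 above 153: 9·18, 9·19, … . Need the cofactor coprime to 36/9 = 4.
Checking s = 18, 19, … the first with gcd(s, 4) = 1 is s = 19, giving 171.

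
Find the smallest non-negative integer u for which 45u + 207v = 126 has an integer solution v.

12

Reduce mod 207: 45u ≡ 126 (mod 207). With g = gcd(45, 207) = 9 dividing 126, divide through: 5u ≡ 14 (mod 23).
Since gcd(5, 23) = 1, u ≡ 14·(5)⁻¹ ≡ 12 (mod 23). Smallest non-negative: 12.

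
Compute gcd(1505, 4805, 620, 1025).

5

gcd(1505, 4805): 4805 = 3·1505 + 290; 1505 = 5·290 + 55; 290 = 5·55 + 15; 55 = 3·15 + 10; 15 = 1·10 + 5; 10 = 2·5 + 0 → 5
gcd(5, 620): 620 = 124·5 + 0 → 5
gcd(5, 1025): 1025 = 205·5 + 0 → 5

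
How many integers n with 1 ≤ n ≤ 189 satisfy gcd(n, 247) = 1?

166

Prime factors of 247: 13, 19. Count integers ≤ 189 divisible by none of them.
By inclusion–exclusion: 189 − ⌊189/13⌋ − ⌊189/19⌋ + ⌊189/247⌋ = 166.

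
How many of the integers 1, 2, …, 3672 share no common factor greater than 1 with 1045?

2530

Prime factors of 1045: 5, 11, 19. Count integers ≤ 3672 divisible by none of them.
By inclusion–exclusion: 3672 − ⌊3672/5⌋ − ⌊3672/11⌋ − ⌊3672/19⌋ + ⌊3672/55⌋ + ⌊3672/95⌋ + ⌊3672/209⌋ − ⌊3672/1045⌋ = 2530.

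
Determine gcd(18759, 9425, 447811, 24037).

13

18759 = 3 · 13² · 37; 9425 = 5² · 13 · 29; 447811 = 7² · 13 · 19 · 37; 24037 = 13 · 43²
gcd takes min exponent of each prime: 13 = 13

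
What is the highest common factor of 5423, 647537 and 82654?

gcd(5423, 647537): 647537 = 119·5423 + 2200; 5423 = 2·2200 + 1023; 2200 = 2·1023 + 154; 1023 = 6·154 + 99; 154 = 1·99 + 55; 99 = 1·55 + 44; 55 = 1·44 + 11; 44 = 4·11 + 0 → 11
gcd(11, 82654): 82654 = 7514·11 + 0 → 11

11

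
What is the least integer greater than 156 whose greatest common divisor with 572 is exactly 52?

208

572 = 52·11. Any t with gcd(t, 572) = 52 is a multiple of 52, say 52s, with s coprime to 11.
Need s > 156/52, so s ≥ 4. First s ≥ 4 with gcd(s, 11) = 1 is s = 4. Thus t = 52·4 = 208.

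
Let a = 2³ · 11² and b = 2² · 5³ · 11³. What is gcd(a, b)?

min exponent per shared prime: 2² · 11² = 484

484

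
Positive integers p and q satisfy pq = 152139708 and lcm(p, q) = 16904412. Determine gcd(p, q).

9

From gcd × lcm = pq: gcd = 152139708 / 16904412 = 9.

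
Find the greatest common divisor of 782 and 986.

782 = 2 · 17 · 23
986 = 2 · 17 · 29
Common: 2 · 17 = 34

34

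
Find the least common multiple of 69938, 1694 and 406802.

822960446

69938 = 2 · 11² · 17²; 1694 = 2 · 7 · 11²; 406802 = 2 · 11² · 41²
lcm takes max exponent of each prime: 2 · 7 · 11² · 17² · 41² = 822960446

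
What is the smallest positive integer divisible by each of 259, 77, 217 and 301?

3797717

lcm(259, 77) = 259·77/gcd = 19943/7 = 2849
lcm(2849, 217) = 2849·217/gcd = 618233/7 = 88319
lcm(88319, 301) = 88319·301/gcd = 26584019/7 = 3797717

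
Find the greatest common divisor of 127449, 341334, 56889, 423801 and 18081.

441

gcd(127449, 341334): 341334 = 2·127449 + 86436; 127449 = 1·86436 + 41013; 86436 = 2·41013 + 4410; 41013 = 9·4410 + 1323; 4410 = 3·1323 + 441; 1323 = 3·441 + 0 → 441
gcd(441, 56889): 56889 = 129·441 + 0 → 441
gcd(441, 423801): 423801 = 961·441 + 0 → 441
gcd(441, 18081): 18081 = 41·441 + 0 → 441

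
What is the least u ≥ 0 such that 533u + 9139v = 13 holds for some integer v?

gcd(533, 9139) = 13 (Euclid: 9139 = 17·533 + 78; 533 = 6·78 + 65; 78 = 1·65 + 13; 65 = 5·13 + 0), and 13 | 13.
Extended Euclid: 533·(-120) + 9139·(7) = 13. Scale by 1: u₀ = -120.
General solution u = u₀ + 703t; reducing mod 703 gives u = 583 (and v = -34).

583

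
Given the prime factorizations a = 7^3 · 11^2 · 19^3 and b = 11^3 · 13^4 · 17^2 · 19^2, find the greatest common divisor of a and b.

43681

min exponent per shared prime: 11^2 · 19^2 = 43681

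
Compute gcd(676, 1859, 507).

676 = 2² · 13²; 1859 = 11 · 13²; 507 = 3 · 13²
gcd takes min exponent of each prime: 13² = 169

169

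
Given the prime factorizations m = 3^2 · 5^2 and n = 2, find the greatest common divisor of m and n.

1

min exponent per shared prime: (none) = 1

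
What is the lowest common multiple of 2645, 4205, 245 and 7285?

158809801885

lcm(2645, 4205) = 2645·4205/gcd = 11122225/5 = 2224445
lcm(2224445, 245) = 2224445·245/gcd = 544989025/5 = 108997805
lcm(108997805, 7285) = 108997805·7285/gcd = 794049009425/5 = 158809801885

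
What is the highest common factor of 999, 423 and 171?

999 = 3³ · 37; 423 = 3² · 47; 171 = 3² · 19
gcd takes min exponent of each prime: 3² = 9

9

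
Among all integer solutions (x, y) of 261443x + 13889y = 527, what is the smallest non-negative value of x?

448

Reduce mod 13889: 261443x ≡ 527 (mod 13889). With g = gcd(261443, 13889) = 17 dividing 527, divide through: 15379x ≡ 31 (mod 817).
Since gcd(15379, 817) = 1, x ≡ 31·(15379)⁻¹ ≡ 448 (mod 817). Smallest non-negative: 448.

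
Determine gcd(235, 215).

Euclid: 235 = 1·215 + 20; 215 = 10·20 + 15; 20 = 1·15 + 5; 15 = 3·5 + 0. Last nonzero remainder: 5.

5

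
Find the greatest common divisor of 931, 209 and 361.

19

931 = 7² · 19; 209 = 11 · 19; 361 = 19²
gcd takes min exponent of each prime: 19 = 19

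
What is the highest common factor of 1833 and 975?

39

1833 = 3 · 13 · 47
975 = 3 · 5² · 13
Common: 3 · 13 = 39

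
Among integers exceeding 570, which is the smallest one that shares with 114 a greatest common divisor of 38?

608

Multiples of 38 above 570: 38·16, 38·17, … . Need the cofactor coprime to 114/38 = 3.
Checking s = 16, 17, … the first with gcd(s, 3) = 1 is s = 16, giving 608.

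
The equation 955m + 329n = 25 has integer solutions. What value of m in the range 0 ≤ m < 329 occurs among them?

Euclid: 955 = 2·329 + 297; 329 = 1·297 + 32; 297 = 9·32 + 9; 32 = 3·9 + 5; 9 = 1·5 + 4; 5 = 1·4 + 1; 4 = 4·1 + 0 → gcd = 1; 25 = 1·25.
Back-substitution yields 955·(-72) + 329·(209) = 1, so one solution is m = -72·25 = -1800, n = 209·25 = 5225.
Solutions in m differ by 329/1 = 329; the one in [0, 329) is -1800 mod 329 = 174.

174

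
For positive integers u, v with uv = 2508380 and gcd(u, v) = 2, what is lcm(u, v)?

1254190

Since gcd(u,v)·lcm(u,v) = uv, lcm = 2508380/2 = 1254190.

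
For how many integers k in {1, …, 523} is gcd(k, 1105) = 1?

365

Prime factors of 1105: 5, 13, 17. Count integers ≤ 523 divisible by none of them.
By inclusion–exclusion: 523 − ⌊523/5⌋ − ⌊523/13⌋ − ⌊523/17⌋ + ⌊523/65⌋ + ⌊523/85⌋ + ⌊523/221⌋ − ⌊523/1105⌋ = 365.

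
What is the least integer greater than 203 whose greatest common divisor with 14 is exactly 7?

217

Multiples of 7 above 203: 7·30, 7·31, … . Need the cofactor coprime to 14/7 = 2.
Checking s = 30, 31, … the first with gcd(s, 2) = 1 is s = 31, giving 217.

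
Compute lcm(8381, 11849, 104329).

124047181

8381 = 17² · 29; 11849 = 17² · 41; 104329 = 17² · 19²
lcm takes max exponent of each prime: 17² · 19² · 29 · 41 = 124047181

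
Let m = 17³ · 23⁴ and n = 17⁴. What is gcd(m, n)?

4913

min exponent per shared prime: 17³ = 4913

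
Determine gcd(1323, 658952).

1323 = 3³ · 7²
658952 = 2³ · 7² · 41²
Common: 7² = 49

49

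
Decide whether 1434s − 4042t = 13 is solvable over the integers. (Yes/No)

No

gcd(1434, 4042): 4042 = 2·1434 + 1174; 1434 = 1·1174 + 260; 1174 = 4·260 + 134; 260 = 1·134 + 126; 134 = 1·126 + 8; 126 = 15·8 + 6; 8 = 1·6 + 2; 6 = 3·2 + 0 → 2
2 does not divide 13, so a solution does not exist.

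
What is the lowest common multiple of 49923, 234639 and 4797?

693722170089

49923 = 3³ · 43²; 234639 = 3² · 29² · 31; 4797 = 3² · 13 · 41
lcm takes max exponent of each prime: 3³ · 13 · 29² · 31 · 41 · 43² = 693722170089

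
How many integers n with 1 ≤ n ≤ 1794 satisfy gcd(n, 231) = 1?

Prime factors of 231: 3, 7, 11. Count integers ≤ 1794 divisible by none of them.
By inclusion–exclusion: 1794 − ⌊1794/3⌋ − ⌊1794/7⌋ − ⌊1794/11⌋ + ⌊1794/21⌋ + ⌊1794/33⌋ + ⌊1794/77⌋ − ⌊1794/231⌋ = 932.

932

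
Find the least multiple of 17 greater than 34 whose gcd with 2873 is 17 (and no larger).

51

Multiples of 17 above 34: 17·3, 17·4, … . Need the cofactor coprime to 2873/17 = 169.
Checking s = 3, 4, … the first with gcd(s, 169) = 1 is s = 3, giving 51.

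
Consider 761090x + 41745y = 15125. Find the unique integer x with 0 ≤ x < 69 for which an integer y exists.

Reduce mod 41745: 761090x ≡ 15125 (mod 41745). With g = gcd(761090, 41745) = 605 dividing 15125, divide through: 1258x ≡ 25 (mod 69).
Since gcd(1258, 69) = 1, x ≡ 25·(1258)⁻¹ ≡ 49 (mod 69). Smallest non-negative: 49.

49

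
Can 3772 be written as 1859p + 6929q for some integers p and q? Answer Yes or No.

gcd(1859, 6929): 6929 = 3·1859 + 1352; 1859 = 1·1352 + 507; 1352 = 2·507 + 338; 507 = 1·338 + 169; 338 = 2·169 + 0 → 169
169 does not divide 3772, so a solution does not exist.

No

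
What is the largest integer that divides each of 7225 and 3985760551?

Euclid: 3985760551 = 551662·7225 + 2601; 7225 = 2·2601 + 2023; 2601 = 1·2023 + 578; 2023 = 3·578 + 289; 578 = 2·289 + 0. Last nonzero remainder: 289.

289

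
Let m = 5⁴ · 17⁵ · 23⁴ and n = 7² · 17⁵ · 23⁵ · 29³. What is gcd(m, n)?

397334202737

min exponent per shared prime: 17⁵ · 23⁴ = 397334202737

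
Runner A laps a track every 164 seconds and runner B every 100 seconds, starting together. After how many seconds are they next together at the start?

gcd first: 164 = 1·100 + 64; 100 = 1·64 + 36; 64 = 1·36 + 28; 36 = 1·28 + 8; 28 = 3·8 + 4; 8 = 2·4 + 0 → gcd = 4
lcm = 164·100/gcd = 16400/4 = 4100

4100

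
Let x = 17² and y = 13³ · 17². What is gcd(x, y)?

289

min exponent per shared prime: 17² = 289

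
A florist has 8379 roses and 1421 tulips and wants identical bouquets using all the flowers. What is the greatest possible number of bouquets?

8379 = 3² · 7² · 19
1421 = 7² · 29
Common: 7² = 49

49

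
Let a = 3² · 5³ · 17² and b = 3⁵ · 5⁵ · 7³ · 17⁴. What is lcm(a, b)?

max exponent per prime: 3⁵ · 5⁵ · 7³ · 17⁴ = 21754349465625

21754349465625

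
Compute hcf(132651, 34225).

Euclid: 132651 = 3·34225 + 29976; 34225 = 1·29976 + 4249; 29976 = 7·4249 + 233; 4249 = 18·233 + 55; 233 = 4·55 + 13; 55 = 4·13 + 3; 13 = 4·3 + 1; 3 = 3·1 + 0. Last nonzero remainder: 1.

1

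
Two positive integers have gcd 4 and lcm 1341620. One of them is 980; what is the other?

5476

p·q = gcd·lcm = 4·1341620 = 5366480, so q = 5366480/980 = 5476.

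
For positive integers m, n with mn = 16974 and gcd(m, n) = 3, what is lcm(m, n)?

5658

Since gcd(m,n)·lcm(m,n) = mn, lcm = 16974/3 = 5658.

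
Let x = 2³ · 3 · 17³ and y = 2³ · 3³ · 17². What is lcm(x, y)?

max exponent per prime: 2³ · 3³ · 17³ = 1061208

1061208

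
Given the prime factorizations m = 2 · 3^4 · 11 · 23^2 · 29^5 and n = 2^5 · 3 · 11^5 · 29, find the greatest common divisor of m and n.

min exponent per shared prime: 2 · 3 · 11 · 29 = 1914

1914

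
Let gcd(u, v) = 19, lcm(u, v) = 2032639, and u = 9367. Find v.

Using uv = gcd(u,v)·lcm(u,v) = 19·2032639 = 38620141, we get v = 38620141/9367 = 4123.

4123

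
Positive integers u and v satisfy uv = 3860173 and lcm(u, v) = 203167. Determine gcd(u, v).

19

gcd·lcm = product, so gcd = 3860173/203167 = 19.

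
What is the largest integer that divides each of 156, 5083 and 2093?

13

156 = 2² · 3 · 13; 5083 = 13 · 17 · 23; 2093 = 7 · 13 · 23
gcd takes min exponent of each prime: 13 = 13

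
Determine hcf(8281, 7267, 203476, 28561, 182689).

169

gcd(8281, 7267): 8281 = 1·7267 + 1014; 7267 = 7·1014 + 169; 1014 = 6·169 + 0 → 169
gcd(169, 203476): 203476 = 1204·169 + 0 → 169
gcd(169, 28561): 28561 = 169·169 + 0 → 169
gcd(169, 182689): 182689 = 1081·169 + 0 → 169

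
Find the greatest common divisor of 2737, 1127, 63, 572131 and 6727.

2737 = 7 · 17 · 23; 1127 = 7² · 23; 63 = 3² · 7; 572131 = 7 · 37 · 47²; 6727 = 7 · 31²
gcd takes min exponent of each prime: 7 = 7

7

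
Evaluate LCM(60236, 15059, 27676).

1024012

60236 = 2² · 11 · 37²; 15059 = 11 · 37²; 27676 = 2² · 11 · 17 · 37
lcm takes max exponent of each prime: 2² · 11 · 17 · 37² = 1024012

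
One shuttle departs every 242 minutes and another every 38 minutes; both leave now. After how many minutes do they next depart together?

4598

gcd first: 242 = 6·38 + 14; 38 = 2·14 + 10; 14 = 1·10 + 4; 10 = 2·4 + 2; 4 = 2·2 + 0 → gcd = 2
lcm = 242·38/gcd = 9196/2 = 4598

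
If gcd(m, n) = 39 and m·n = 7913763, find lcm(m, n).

gcd·lcm = product, so lcm = 7913763/39 = 202917.

202917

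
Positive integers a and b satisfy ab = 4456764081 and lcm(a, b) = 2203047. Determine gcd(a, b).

2023

gcd·lcm = product, so gcd = 4456764081/2203047 = 2023.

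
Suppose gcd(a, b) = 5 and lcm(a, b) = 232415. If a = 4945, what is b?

Using ab = gcd(a,b)·lcm(a,b) = 5·232415 = 1162075, we get b = 1162075/4945 = 235.

235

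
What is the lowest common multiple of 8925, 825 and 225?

8925 = 3 · 5² · 7 · 17; 825 = 3 · 5² · 11; 225 = 3² · 5²
lcm takes max exponent of each prime: 3² · 5² · 7 · 11 · 17 = 294525

294525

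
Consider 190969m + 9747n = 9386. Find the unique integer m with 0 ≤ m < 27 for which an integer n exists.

gcd(190969, 9747) = 361 (Euclid: 190969 = 19·9747 + 5776; 9747 = 1·5776 + 3971; 5776 = 1·3971 + 1805; 3971 = 2·1805 + 361; 1805 = 5·361 + 0), and 361 | 9386.
Extended Euclid: 190969·(-5) + 9747·(98) = 361. Scale by 26: m₀ = -130.
General solution m = m₀ + 27t; reducing mod 27 gives m = 5 (and n = -97).

5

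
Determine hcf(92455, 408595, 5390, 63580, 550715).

92455 = 5 · 11 · 41²; 408595 = 5 · 11 · 17 · 19 · 23; 5390 = 2 · 5 · 7² · 11; 63580 = 2² · 5 · 11 · 17²; 550715 = 5 · 11 · 17 · 19 · 31
gcd takes min exponent of each prime: 5 · 11 = 55

55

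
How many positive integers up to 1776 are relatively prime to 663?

Prime factors of 663: 3, 13, 17. Count integers ≤ 1776 divisible by none of them.
By inclusion–exclusion: 1776 − ⌊1776/3⌋ − ⌊1776/13⌋ − ⌊1776/17⌋ + ⌊1776/39⌋ + ⌊1776/51⌋ + ⌊1776/221⌋ − ⌊1776/663⌋ = 1029.

1029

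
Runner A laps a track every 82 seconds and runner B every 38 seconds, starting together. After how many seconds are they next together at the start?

82 = 2 · 41; 38 = 2 · 19
max exponents: 2 · 19 · 41 = 1558

1558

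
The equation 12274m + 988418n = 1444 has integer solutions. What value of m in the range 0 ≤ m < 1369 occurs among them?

1047

Euclid: 988418 = 80·12274 + 6498; 12274 = 1·6498 + 5776; 6498 = 1·5776 + 722; 5776 = 8·722 + 0 → gcd = 722; 1444 = 722·2.
Back-substitution yields 12274·(-161) + 988418·(2) = 722, so one solution is m = -161·2 = -322, n = 2·2 = 4.
Solutions in m differ by 988418/722 = 1369; the one in [0, 1369) is -322 mod 1369 = 1047.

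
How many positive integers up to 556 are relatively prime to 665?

361

665 = 5·7·19. Inclusion–exclusion on these primes:
556 − ⌊556/5⌋ − ⌊556/7⌋ − ⌊556/19⌋ + ⌊556/35⌋ + ⌊556/95⌋ + ⌊556/133⌋ − ⌊556/665⌋ = 361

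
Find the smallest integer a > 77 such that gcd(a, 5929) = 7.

Multiples of 7 above 77: 7·12, 7·13, … . Need the cofactor coprime to 5929/7 = 847.
Checking s = 12, 13, … the first with gcd(s, 847) = 1 is s = 12, giving 84.

84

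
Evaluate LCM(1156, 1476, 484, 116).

1496813076

1156 = 2² · 17²; 1476 = 2² · 3² · 41; 484 = 2² · 11²; 116 = 2² · 29
lcm takes max exponent of each prime: 2² · 3² · 11² · 17² · 29 · 41 = 1496813076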